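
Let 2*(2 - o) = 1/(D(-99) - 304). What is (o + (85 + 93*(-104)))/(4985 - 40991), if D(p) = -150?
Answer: 8703179/32693448 ≈ 0.26621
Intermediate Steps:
o = 1817/908 (o = 2 - 1/(2*(-150 - 304)) = 2 - 1/2/(-454) = 2 - 1/2*(-1/454) = 2 + 1/908 = 1817/908 ≈ 2.0011)
(o + (85 + 93*(-104)))/(4985 - 40991) = (1817/908 + (85 + 93*(-104)))/(4985 - 40991) = (1817/908 + (85 - 9672))/(-36006) = (1817/908 - 9587)*(-1/36006) = -8703179/908*(-1/36006) = 8703179/32693448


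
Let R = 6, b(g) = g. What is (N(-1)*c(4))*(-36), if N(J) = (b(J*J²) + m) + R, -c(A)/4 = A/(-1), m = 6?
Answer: -6336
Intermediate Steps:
c(A) = 4*A (c(A) = -4*A/(-1) = -4*A*(-1) = -(-4)*A = 4*A)
N(J) = 12 + J³ (N(J) = (J*J² + 6) + 6 = (J³ + 6) + 6 = (6 + J³) + 6 = 12 + J³)
(N(-1)*c(4))*(-36) = ((12 + (-1)³)*(4*4))*(-36) = ((12 - 1)*16)*(-36) = (11*16)*(-36) = 176*(-36) = -6336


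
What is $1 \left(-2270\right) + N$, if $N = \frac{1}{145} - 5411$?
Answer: $- \frac{1113744}{145} \approx -7681.0$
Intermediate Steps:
$N = - \frac{784594}{145}$ ($N = \frac{1}{145} - 5411 = - \frac{784594}{145} \approx -5411.0$)
$1 \left(-2270\right) + N = 1 \left(-2270\right) - \frac{784594}{145} = -2270 - \frac{784594}{145} = - \frac{1113744}{145}$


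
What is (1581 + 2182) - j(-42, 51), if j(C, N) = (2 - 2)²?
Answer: 3763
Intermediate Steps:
j(C, N) = 0 (j(C, N) = 0² = 0)
(1581 + 2182) - j(-42, 51) = (1581 + 2182) - 1*0 = 3763 + 0 = 3763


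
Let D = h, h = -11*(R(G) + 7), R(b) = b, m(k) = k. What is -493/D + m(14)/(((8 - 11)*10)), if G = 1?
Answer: 6779/1320 ≈ 5.1356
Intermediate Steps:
h = -88 (h = -11*(1 + 7) = -11*8 = -88)
D = -88
-493/D + m(14)/(((8 - 11)*10)) = -493/(-88) + 14/(((8 - 11)*10)) = -493*(-1/88) + 14/((-3*10)) = 493/88 + 14/(-30) = 493/88 + 14*(-1/30) = 493/88 - 7/15 = 6779/1320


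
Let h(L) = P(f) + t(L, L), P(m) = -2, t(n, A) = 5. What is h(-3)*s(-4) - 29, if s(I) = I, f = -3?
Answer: -41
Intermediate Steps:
h(L) = 3 (h(L) = -2 + 5 = 3)
h(-3)*s(-4) - 29 = 3*(-4) - 29 = -12 - 29 = -41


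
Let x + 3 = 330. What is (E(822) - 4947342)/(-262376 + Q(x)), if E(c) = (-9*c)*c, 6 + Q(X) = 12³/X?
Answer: 601053141/14299531 ≈ 42.033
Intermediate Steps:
x = 327 (x = -3 + 330 = 327)
Q(X) = -6 + 1728/X (Q(X) = -6 + 12³/X = -6 + 1728/X)
E(c) = -9*c²
(E(822) - 4947342)/(-262376 + Q(x)) = (-9*822² - 4947342)/(-262376 + (-6 + 1728/327)) = (-9*675684 - 4947342)/(-262376 + (-6 + 1728*(1/327))) = (-6081156 - 4947342)/(-262376 + (-6 + 576/109)) = -11028498/(-262376 - 78/109) = -11028498/(-28599062/109) = -11028498*(-109/28599062) = 601053141/14299531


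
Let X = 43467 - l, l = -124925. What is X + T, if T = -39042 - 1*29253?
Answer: 100097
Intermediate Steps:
T = -68295 (T = -39042 - 29253 = -68295)
X = 168392 (X = 43467 - 1*(-124925) = 43467 + 124925 = 168392)
X + T = 168392 - 68295 = 100097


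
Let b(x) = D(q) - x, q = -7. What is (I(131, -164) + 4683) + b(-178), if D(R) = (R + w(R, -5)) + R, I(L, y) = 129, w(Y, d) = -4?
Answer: 4972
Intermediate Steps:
D(R) = -4 + 2*R (D(R) = (R - 4) + R = (-4 + R) + R = -4 + 2*R)
b(x) = -18 - x (b(x) = (-4 + 2*(-7)) - x = (-4 - 14) - x = -18 - x)
(I(131, -164) + 4683) + b(-178) = (129 + 4683) + (-18 - 1*(-178)) = 4812 + (-18 + 178) = 4812 + 160 = 4972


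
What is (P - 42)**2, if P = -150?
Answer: 36864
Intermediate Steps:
(P - 42)**2 = (-150 - 42)**2 = (-192)**2 = 36864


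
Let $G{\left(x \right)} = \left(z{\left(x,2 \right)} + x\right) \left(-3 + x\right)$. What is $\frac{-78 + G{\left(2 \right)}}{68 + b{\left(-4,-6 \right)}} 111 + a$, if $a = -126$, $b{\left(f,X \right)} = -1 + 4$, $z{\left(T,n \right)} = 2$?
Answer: $- \frac{18048}{71} \approx -254.2$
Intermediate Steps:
$b{\left(f,X \right)} = 3$
$G{\left(x \right)} = \left(-3 + x\right) \left(2 + x\right)$ ($G{\left(x \right)} = \left(2 + x\right) \left(-3 + x\right) = \left(-3 + x\right) \left(2 + x\right)$)
$\frac{-78 + G{\left(2 \right)}}{68 + b{\left(-4,-6 \right)}} 111 + a = \frac{-78 - \left(8 - 4\right)}{68 + 3} \cdot 111 - 126 = \frac{-78 - 4}{71} \cdot 111 - 126 = \left(-78 - 4\right) \frac{1}{71} \cdot 111 - 126 = \left(-82\right) \frac{1}{71} \cdot 111 - 126 = \left(- \frac{82}{71}\right) 111 - 126 = - \frac{9102}{71} - 126 = - \frac{18048}{71}$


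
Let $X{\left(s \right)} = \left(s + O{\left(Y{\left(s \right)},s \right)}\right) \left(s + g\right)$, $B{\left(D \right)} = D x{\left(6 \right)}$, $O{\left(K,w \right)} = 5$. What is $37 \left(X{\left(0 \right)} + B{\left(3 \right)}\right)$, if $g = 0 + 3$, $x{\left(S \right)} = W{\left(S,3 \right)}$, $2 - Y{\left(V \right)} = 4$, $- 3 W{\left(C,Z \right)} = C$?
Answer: $333$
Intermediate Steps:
$W{\left(C,Z \right)} = - \frac{C}{3}$
$Y{\left(V \right)} = -2$ ($Y{\left(V \right)} = 2 - 4 = -2$)
$x{\left(S \right)} = - \frac{S}{3}$
$B{\left(D \right)} = - 2 D$ ($B{\left(D \right)} = D \left(\left(- \frac{1}{3}\right) 6\right) = D \left(-2\right) = - 2 D$)
$g = 3$
$X{\left(s \right)} = \left(3 + s\right) \left(5 + s\right)$ ($X{\left(s \right)} = \left(s + 5\right) \left(s + 3\right) = \left(5 + s\right) \left(3 + s\right) = \left(3 + s\right) \left(5 + s\right)$)
$37 \left(X{\left(0 \right)} + B{\left(3 \right)}\right) = 37 \left(\left(15 + 0^{2} + 8 \cdot 0\right) - 6\right) = 37 \left(\left(15 + 0 + 0\right) - 6\right) = 37 \left(15 - 6\right) = 37 \cdot 9 = 333$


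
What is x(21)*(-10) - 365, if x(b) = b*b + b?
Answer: -4985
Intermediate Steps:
x(b) = b + b² (x(b) = b² + b = b + b²)
x(21)*(-10) - 365 = (21*(1 + 21))*(-10) - 365 = (21*22)*(-10) - 365 = 462*(-10) - 365 = -4620 - 365 = -4985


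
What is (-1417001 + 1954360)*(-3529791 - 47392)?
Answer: -1922231479697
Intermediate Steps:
(-1417001 + 1954360)*(-3529791 - 47392) = 537359*(-3577183) = -1922231479697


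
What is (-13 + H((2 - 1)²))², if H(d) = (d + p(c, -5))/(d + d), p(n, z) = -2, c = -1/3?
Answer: 729/4 ≈ 182.25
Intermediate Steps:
c = -⅓ (c = -1*⅓ = -⅓ ≈ -0.33333)
H(d) = (-2 + d)/(2*d) (H(d) = (d - 2)/(d + d) = (-2 + d)/((2*d)) = (-2 + d)*(1/(2*d)) = (-2 + d)/(2*d))
(-13 + H((2 - 1)²))² = (-13 + (-2 + (2 - 1)²)/(2*((2 - 1)²)))² = (-13 + (-2 + 1²)/(2*(1²)))² = (-13 + (½)*(-2 + 1)/1)² = (-13 + (½)*1*(-1))² = (-13 - ½)² = (-27/2)² = 729/4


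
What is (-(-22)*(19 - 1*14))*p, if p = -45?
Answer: -4950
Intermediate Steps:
(-(-22)*(19 - 1*14))*p = -(-22)*(19 - 1*14)*(-45) = -(-22)*(19 - 14)*(-45) = -(-22)*5*(-45) = -22*(-5)*(-45) = 110*(-45) = -4950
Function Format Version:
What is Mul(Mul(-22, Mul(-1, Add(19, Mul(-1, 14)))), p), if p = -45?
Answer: -4950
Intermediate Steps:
Mul(Mul(-22, Mul(-1, Add(19, Mul(-1, 14)))), p) = Mul(Mul(-22, Mul(-1, Add(19, Mul(-1, 14)))), -45) = Mul(Mul(-22, Mul(-1, Add(19, -14))), -45) = Mul(Mul(-22, Mul(-1, 5)), -45) = Mul(Mul(-22, -5), -45) = Mul(110, -45) = -4950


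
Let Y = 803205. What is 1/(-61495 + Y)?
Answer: 1/741710 ≈ 1.3482e-6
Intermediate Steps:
1/(-61495 + Y) = 1/(-61495 + 803205) = 1/741710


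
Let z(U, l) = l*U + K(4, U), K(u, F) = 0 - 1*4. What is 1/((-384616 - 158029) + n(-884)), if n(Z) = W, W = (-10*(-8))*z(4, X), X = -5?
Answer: -1/544565 ≈ -1.8363e-6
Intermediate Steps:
K(u, F) = -4 (K(u, F) = 0 - 4 = -4)
z(U, l) = -4 + U*l (z(U, l) = l*U - 4 = U*l - 4 = -4 + U*l)
W = -1920 (W = (-10*(-8))*(-4 + 4*(-5)) = 80*(-4 - 20) = 80*(-24) = -1920)
n(Z) = -1920
1/((-384616 - 158029) + n(-884)) = 1/((-384616 - 158029) - 1920) = 1/(-542645 - 1920) = 1/(-544565) = -1/544565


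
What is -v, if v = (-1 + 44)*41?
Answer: -1763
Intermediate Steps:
v = 1763 (v = 43*41 = 1763)
-v = -1*1763 = -1763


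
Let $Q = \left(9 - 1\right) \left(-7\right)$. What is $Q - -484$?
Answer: $428$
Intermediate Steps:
$Q = -56$ ($Q = 8 \left(-7\right) = -56$)
$Q - -484 = -56 - -484 = -56 + 484 = 428$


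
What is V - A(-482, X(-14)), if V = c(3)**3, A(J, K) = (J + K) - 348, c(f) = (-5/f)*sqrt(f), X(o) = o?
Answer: 844 - 125*sqrt(3)/9 ≈ 819.94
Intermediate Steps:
c(f) = -5/sqrt(f)
A(J, K) = -348 + J + K
V = -125*sqrt(3)/9 (V = (-5*sqrt(3)/3)**3 = -125*sqrt(3)/9 ≈ -24.056)
V - A(-482, X(-14)) = -125*sqrt(3)/9 - (-348 - 482 - 14) = -125*sqrt(3)/9 - 1*(-844) = -125*sqrt(3)/9 + 844 = 844 - 125*sqrt(3)/9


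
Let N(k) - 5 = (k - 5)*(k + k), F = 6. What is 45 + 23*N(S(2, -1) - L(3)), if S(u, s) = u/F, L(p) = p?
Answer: 9904/9 ≈ 1100.4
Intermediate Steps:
S(u, s) = u/6
N(k) = 5 + 2*k*(-5 + k) (N(k) = 5 + (k - 5)*(k + k) = 5 + (-5 + k)*(2*k) = 5 + 2*k*(-5 + k))
45 + 23*N(S(2, -1) - L(3)) = 45 + 23*(5 - 10*((⅙)*2 - 1*3) + 2*((⅙)*2 - 1*3)²) = 45 + 23*(5 - 10*(⅓ - 3) + 2*(⅓ - 3)²) = 45 + 23*(5 - 10*(-8/3) + 2*(-8/3)²) = 45 + 23*(5 + 80/3 + 2*(64/9)) = 45 + 23*(5 + 80/3 + 128/9) = 45 + 23*(413/9) = 45 + 9499/9 = 9904/9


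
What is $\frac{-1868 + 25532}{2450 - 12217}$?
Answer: $- \frac{23664}{9767} \approx -2.4229$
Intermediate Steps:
$\frac{-1868 + 25532}{2450 - 12217} = \frac{23664}{-9767} = 23664 \left(- \frac{1}{9767}\right) = - \frac{23664}{9767}$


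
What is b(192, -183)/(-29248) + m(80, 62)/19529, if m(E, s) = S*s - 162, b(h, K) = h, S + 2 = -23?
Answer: -840971/8924753 ≈ -0.094229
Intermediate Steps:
S = -25 (S = -2 - 23 = -25)
m(E, s) = -162 - 25*s (m(E, s) = -25*s - 162 = -162 - 25*s)
b(192, -183)/(-29248) + m(80, 62)/19529 = 192/(-29248) + (-162 - 25*62)/19529 = 192*(-1/29248) + (-162 - 1550)*(1/19529) = -3/457 - 1712*1/19529 = -3/457 - 1712/19529 = -840971/8924753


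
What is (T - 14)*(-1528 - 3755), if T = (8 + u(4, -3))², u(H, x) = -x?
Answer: -565281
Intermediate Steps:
T = 121 (T = (8 - 1*(-3))² = (8 + 3)² = 11² = 121)
(T - 14)*(-1528 - 3755) = (121 - 14)*(-1528 - 3755) = 107*(-5283) = -565281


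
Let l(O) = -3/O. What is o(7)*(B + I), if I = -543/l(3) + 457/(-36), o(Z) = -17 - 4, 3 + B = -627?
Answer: 25123/12 ≈ 2093.6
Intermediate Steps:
B = -630 (B = -3 - 627 = -630)
o(Z) = -21
I = 19091/36 (I = -543*(-1/1) + 457/(-36) = -543/((-3*⅓)) + 457*(-1/36) = -543/(-1) - 457/36 = -543*(-1) - 457/36 = 543 - 457/36 = 19091/36 ≈ 530.31)
o(7)*(B + I) = -21*(-630 + 19091/36) = -21*(-3589/36) = 25123/12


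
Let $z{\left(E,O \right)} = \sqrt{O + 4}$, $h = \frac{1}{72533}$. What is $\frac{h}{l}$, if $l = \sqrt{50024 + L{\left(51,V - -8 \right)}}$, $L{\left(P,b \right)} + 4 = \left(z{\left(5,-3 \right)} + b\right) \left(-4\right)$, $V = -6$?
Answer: $\frac{\sqrt{12502}}{1813615132} \approx 6.1652 \cdot 10^{-8}$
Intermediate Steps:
$h = \frac{1}{72533} \approx 1.3787 \cdot 10^{-5}$
$z{\left(E,O \right)} = \sqrt{4 + O}$
$L{\left(P,b \right)} = -8 - 4 b$ ($L{\left(P,b \right)} = -4 + \left(\sqrt{4 - 3} + b\right) \left(-4\right) = -4 + \left(\sqrt{1} + b\right) \left(-4\right) = -4 + \left(1 + b\right) \left(-4\right) = -4 - \left(4 + 4 b\right) = -8 - 4 b$)
$l = 2 \sqrt{12502}$ ($l = \sqrt{50024 - \left(8 + 4 \left(-6 - -8\right)\right)} = \sqrt{50024 - \left(8 + 4 \left(-6 + 8\right)\right)} = \sqrt{50024 - 16} = \sqrt{50008} = 2 \sqrt{12502} \approx 223.62$)
$\frac{h}{l} = \frac{1}{72533 \cdot 2 \sqrt{12502}} = \frac{\frac{1}{25004} \sqrt{12502}}{72533} = \frac{\sqrt{12502}}{1813615132}$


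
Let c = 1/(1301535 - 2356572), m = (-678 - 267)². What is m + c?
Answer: 942174416924/1055037 ≈ 8.9303e+5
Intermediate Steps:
m = 893025 (m = (-945)² = 893025)
c = -1/1055037 (c = 1/(-1055037) = -1/1055037 ≈ -9.4783e-7)
m + c = 893025 - 1/1055037 = 942174416924/1055037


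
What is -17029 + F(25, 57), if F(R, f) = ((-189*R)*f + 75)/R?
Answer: -27799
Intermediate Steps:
F(R, f) = (75 - 189*R*f)/R (F(R, f) = (-189*R*f + 75)/R = (75 - 189*R*f)/R)
-17029 + F(25, 57) = -17029 + (-189*57 + 75/25) = -17029 + (-10773 + 75*(1/25)) = -17029 + (-10773 + 3) = -17029 - 10770 = -27799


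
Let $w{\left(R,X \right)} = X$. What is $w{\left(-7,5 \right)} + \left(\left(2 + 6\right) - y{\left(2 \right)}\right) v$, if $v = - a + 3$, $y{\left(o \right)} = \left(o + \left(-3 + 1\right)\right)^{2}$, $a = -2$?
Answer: $45$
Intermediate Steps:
$y{\left(o \right)} = \left(-2 + o\right)^{2}$ ($y{\left(o \right)} = \left(o - 2\right)^{2} = \left(-2 + o\right)^{2}$)
$v = 5$ ($v = \left(-1\right) \left(-2\right) + 3 = 2 + 3 = 5$)
$w{\left(-7,5 \right)} + \left(\left(2 + 6\right) - y{\left(2 \right)}\right) v = 5 + \left(\left(2 + 6\right) - \left(-2 + 2\right)^{2}\right) 5 = 5 + \left(8 - 0^{2}\right) 5 = 5 + \left(8 - 0\right) 5 = 5 + \left(8 + 0\right) 5 = 5 + 8 \cdot 5 = 5 + 40 = 45$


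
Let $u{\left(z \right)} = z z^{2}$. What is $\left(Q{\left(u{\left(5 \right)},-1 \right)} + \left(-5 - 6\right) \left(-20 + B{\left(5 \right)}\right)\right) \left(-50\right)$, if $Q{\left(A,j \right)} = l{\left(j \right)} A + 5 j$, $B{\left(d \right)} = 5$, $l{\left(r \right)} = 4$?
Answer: $-33000$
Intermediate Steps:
$u{\left(z \right)} = z^{3}$
$Q{\left(A,j \right)} = 4 A + 5 j$
$\left(Q{\left(u{\left(5 \right)},-1 \right)} + \left(-5 - 6\right) \left(-20 + B{\left(5 \right)}\right)\right) \left(-50\right) = \left(\left(4 \cdot 5^{3} + 5 \left(-1\right)\right) + \left(-5 - 6\right) \left(-20 + 5\right)\right) \left(-50\right) = \left(\left(4 \cdot 125 - 5\right) - -165\right) \left(-50\right) = \left(\left(500 - 5\right) + 165\right) \left(-50\right) = \left(495 + 165\right) \left(-50\right) = 660 \left(-50\right) = -33000$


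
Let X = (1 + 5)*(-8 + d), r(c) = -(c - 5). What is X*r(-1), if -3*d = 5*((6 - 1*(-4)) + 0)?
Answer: -888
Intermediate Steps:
d = -50/3 (d = -5*((6 - 1*(-4)) + 0)/3 = -5*((6 + 4) + 0)/3 = -5*(10 + 0)/3 = -5*10/3 = -1/3*50 = -50/3 ≈ -16.667)
r(c) = 5 - c (r(c) = -(-5 + c) = 5 - c)
X = -148 (X = (1 + 5)*(-8 - 50/3) = 6*(-74/3) = -148)
X*r(-1) = -148*(5 - 1*(-1)) = -148*(5 + 1) = -148*6 = -888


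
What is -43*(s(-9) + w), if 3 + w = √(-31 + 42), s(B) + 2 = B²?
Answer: -3268 - 43*√11 ≈ -3410.6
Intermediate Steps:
s(B) = -2 + B²
w = -3 + √11 (w = -3 + √(-31 + 42) = -3 + √11 ≈ 0.31662)
-43*(s(-9) + w) = -43*((-2 + (-9)²) + (-3 + √11)) = -43*((-2 + 81) + (-3 + √11)) = -43*(79 + (-3 + √11)) = -43*(76 + √11) = -3268 - 43*√11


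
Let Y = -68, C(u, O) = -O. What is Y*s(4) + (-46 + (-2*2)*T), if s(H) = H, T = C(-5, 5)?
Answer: -298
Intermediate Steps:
T = -5 (T = -1*5 = -5)
Y*s(4) + (-46 + (-2*2)*T) = -68*4 + (-46 - 2*2*(-5)) = -272 + (-46 - 4*(-5)) = -272 + (-46 + 20) = -272 - 26 = -298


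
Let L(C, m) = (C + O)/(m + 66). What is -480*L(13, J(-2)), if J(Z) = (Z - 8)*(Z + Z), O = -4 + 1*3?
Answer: -2880/53 ≈ -54.340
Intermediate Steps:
O = -1 (O = -4 + 3 = -1)
J(Z) = 2*Z*(-8 + Z) (J(Z) = (-8 + Z)*(2*Z) = 2*Z*(-8 + Z))
L(C, m) = (-1 + C)/(66 + m) (L(C, m) = (C - 1)/(m + 66) = (-1 + C)/(66 + m))
-480*L(13, J(-2)) = -480*(-1 + 13)/(66 + 2*(-2)*(-8 - 2)) = -480*12/(66 + 2*(-2)*(-10)) = -480*12/(66 + 40) = -480*12/106 = -240*12/53 = -480*6/53 = -2880/53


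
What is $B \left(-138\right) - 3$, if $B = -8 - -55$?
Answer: $-6489$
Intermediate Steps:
$B = 47$ ($B = -8 + 55 = 47$)
$B \left(-138\right) - 3 = 47 \left(-138\right) - 3 = -6486 - 3 = -6489$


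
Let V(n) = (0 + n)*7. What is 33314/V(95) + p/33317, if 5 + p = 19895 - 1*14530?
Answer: 1113486938/22155805 ≈ 50.257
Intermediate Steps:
V(n) = 7*n (V(n) = n*7 = 7*n)
p = 5360 (p = -5 + (19895 - 1*14530) = -5 + (19895 - 14530) = -5 + 5365 = 5360)
33314/V(95) + p/33317 = 33314/((7*95)) + 5360/33317 = 33314/665 + 5360*(1/33317) = 33314*(1/665) + 5360/33317 = 33314/665 + 5360/33317 = 1113486938/22155805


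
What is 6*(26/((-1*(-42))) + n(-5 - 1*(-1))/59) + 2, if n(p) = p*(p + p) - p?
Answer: 3872/413 ≈ 9.3753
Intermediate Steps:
n(p) = -p + 2*p**2 (n(p) = p*(2*p) - p = 2*p**2 - p = -p + 2*p**2)
6*(26/((-1*(-42))) + n(-5 - 1*(-1))/59) + 2 = 6*(26/((-1*(-42))) + ((-5 - 1*(-1))*(-1 + 2*(-5 - 1*(-1))))/59) + 2 = 6*(26/42 + ((-5 + 1)*(-1 + 2*(-5 + 1)))*(1/59)) + 2 = 6*(26*(1/42) - 4*(-1 + 2*(-4))*(1/59)) + 2 = 6*(13/21 - 4*(-1 - 8)*(1/59)) + 2 = 6*(13/21 - 4*(-9)*(1/59)) + 2 = 6*(13/21 + 36*(1/59)) + 2 = 6*(13/21 + 36/59) + 2 = 6*(1523/1239) + 2 = 3046/413 + 2 = 3872/413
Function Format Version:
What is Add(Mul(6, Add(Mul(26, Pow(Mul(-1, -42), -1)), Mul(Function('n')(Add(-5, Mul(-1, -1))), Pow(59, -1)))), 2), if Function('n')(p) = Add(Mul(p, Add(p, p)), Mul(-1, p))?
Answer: Rational(3872, 413) ≈ 9.3753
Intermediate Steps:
Function('n')(p) = Add(Mul(-1, p), Mul(2, Pow(p, 2))) (Function('n')(p) = Add(Mul(p, Mul(2, p)), Mul(-1, p)) = Add(Mul(2, Pow(p, 2)), Mul(-1, p)) = Add(Mul(-1, p), Mul(2, Pow(p, 2))))
Add(Mul(6, Add(Mul(26, Pow(Mul(-1, -42), -1)), Mul(Function('n')(Add(-5, Mul(-1, -1))), Pow(59, -1)))), 2) = Add(Mul(6, Add(Mul(26, Pow(Mul(-1, -42), -1)), Mul(Mul(Add(-5, Mul(-1, -1)), Add(-1, Mul(2, Add(-5, Mul(-1, -1))))), Pow(59, -1)))), 2) = Add(Mul(6, Add(Mul(26, Pow(42, -1)), Mul(Mul(Add(-5, 1), Add(-1, Mul(2, Add(-5, 1)))), Rational(1, 59)))), 2) = Add(Mul(6, Add(Mul(26, Rational(1, 42)), Mul(Mul(-4, Add(-1, Mul(2, -4))), Rational(1, 59)))), 2) = Add(Mul(6, Add(Rational(13, 21), Mul(Mul(-4, Add(-1, -8)), Rational(1, 59)))), 2) = Add(Mul(6, Add(Rational(13, 21), Mul(Mul(-4, -9), Rational(1, 59)))), 2) = Add(Mul(6, Add(Rational(13, 21), Mul(36, Rational(1, 59)))), 2) = Add(Mul(6, Add(Rational(13, 21), Rational(36, 59))), 2) = Add(Mul(6, Rational(1523, 1239)), 2) = Add(Rational(3046, 413), 2) = Rational(3872, 413)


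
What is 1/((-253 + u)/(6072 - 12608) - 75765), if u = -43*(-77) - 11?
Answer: -6536/495203087 ≈ -1.3199e-5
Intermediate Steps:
u = 3300 (u = 3311 - 11 = 3300)
1/((-253 + u)/(6072 - 12608) - 75765) = 1/((-253 + 3300)/(6072 - 12608) - 75765) = 1/(3047/(-6536) - 75765) = 1/(3047*(-1/6536) - 75765) = 1/(-3047/6536 - 75765) = 1/(-495203087/6536) = -6536/495203087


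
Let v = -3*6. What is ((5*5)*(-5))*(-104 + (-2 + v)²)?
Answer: -37000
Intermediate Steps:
v = -18
((5*5)*(-5))*(-104 + (-2 + v)²) = ((5*5)*(-5))*(-104 + (-2 - 18)²) = (25*(-5))*(-104 + (-20)²) = -125*(-104 + 400) = -125*296 = -37000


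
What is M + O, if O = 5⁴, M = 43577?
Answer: 44202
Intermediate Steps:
O = 625
M + O = 43577 + 625 = 44202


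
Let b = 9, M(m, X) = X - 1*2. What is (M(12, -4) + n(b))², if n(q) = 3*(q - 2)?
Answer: 225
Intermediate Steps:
M(m, X) = -2 + X (M(m, X) = X - 2 = -2 + X)
n(q) = -6 + 3*q (n(q) = 3*(-2 + q) = -6 + 3*q)
(M(12, -4) + n(b))² = ((-2 - 4) + (-6 + 3*9))² = (-6 + (-6 + 27))² = (-6 + 21)² = 15² = 225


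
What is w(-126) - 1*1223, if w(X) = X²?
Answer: 14653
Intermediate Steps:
w(-126) - 1*1223 = (-126)² - 1*1223 = 15876 - 1223 = 14653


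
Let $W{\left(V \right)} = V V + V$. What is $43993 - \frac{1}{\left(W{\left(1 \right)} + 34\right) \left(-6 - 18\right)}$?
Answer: $\frac{38009953}{864} \approx 43993.0$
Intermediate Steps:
$W{\left(V \right)} = V + V^{2}$ ($W{\left(V \right)} = V^{2} + V = V + V^{2}$)
$43993 - \frac{1}{\left(W{\left(1 \right)} + 34\right) \left(-6 - 18\right)} = 43993 - \frac{1}{\left(1 \left(1 + 1\right) + 34\right) \left(-6 - 18\right)} = 43993 - \frac{1}{\left(1 \cdot 2 + 34\right) \left(-24\right)} = 43993 - \frac{1}{\left(2 + 34\right) \left(-24\right)} = 43993 - \frac{1}{36 \left(-24\right)} = 43993 - \frac{1}{-864} = 43993 - - \frac{1}{864} = 43993 + \frac{1}{864} = \frac{38009953}{864}$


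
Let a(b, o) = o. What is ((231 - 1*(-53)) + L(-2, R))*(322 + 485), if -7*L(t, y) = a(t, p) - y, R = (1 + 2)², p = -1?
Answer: 1612386/7 ≈ 2.3034e+5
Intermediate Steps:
R = 9 (R = 3² = 9)
L(t, y) = ⅐ + y/7 (L(t, y) = -(-1 - y)/7 = ⅐ + y/7)
((231 - 1*(-53)) + L(-2, R))*(322 + 485) = ((231 - 1*(-53)) + (⅐ + (⅐)*9))*(322 + 485) = ((231 + 53) + (⅐ + 9/7))*807 = (284 + 10/7)*807 = (1998/7)*807 = 1612386/7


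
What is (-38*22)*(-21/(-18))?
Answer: -2926/3 ≈ -975.33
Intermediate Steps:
(-38*22)*(-21/(-18)) = -(-17556)*(-1)/18 = -836*7/6 = -2926/3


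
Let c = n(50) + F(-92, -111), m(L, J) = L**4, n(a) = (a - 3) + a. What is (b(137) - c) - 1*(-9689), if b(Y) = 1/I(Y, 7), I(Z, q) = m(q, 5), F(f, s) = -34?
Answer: 23112027/2401 ≈ 9626.0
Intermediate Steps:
n(a) = -3 + 2*a (n(a) = (-3 + a) + a = -3 + 2*a)
I(Z, q) = q**4
b(Y) = 1/2401 (b(Y) = 1/(7**4) = 1/2401)
c = 63 (c = (-3 + 2*50) - 34 = (-3 + 100) - 34 = 97 - 34 = 63)
(b(137) - c) - 1*(-9689) = (1/2401 - 1*63) - 1*(-9689) = (1/2401 - 63) + 9689 = -151262/2401 + 9689 = 23112027/2401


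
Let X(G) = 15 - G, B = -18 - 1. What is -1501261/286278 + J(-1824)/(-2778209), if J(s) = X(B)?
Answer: -4170826555001/795340116102 ≈ -5.2441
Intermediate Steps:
B = -19
J(s) = 34 (J(s) = 15 - 1*(-19) = 15 + 19 = 34)
-1501261/286278 + J(-1824)/(-2778209) = -1501261/286278 + 34/(-2778209) = -1501261*1/286278 + 34*(-1/2778209) = -1501261/286278 - 34/2778209 = -4170826555001/795340116102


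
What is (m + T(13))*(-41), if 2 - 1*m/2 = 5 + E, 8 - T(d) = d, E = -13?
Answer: -615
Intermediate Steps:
T(d) = 8 - d
m = 20 (m = 4 - 2*(5 - 13) = 4 - 2*(-8) = 4 + 16 = 20)
(m + T(13))*(-41) = (20 + (8 - 1*13))*(-41) = (20 + (8 - 13))*(-41) = (20 - 5)*(-41) = 15*(-41) = -615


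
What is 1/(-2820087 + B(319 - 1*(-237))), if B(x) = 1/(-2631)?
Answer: -2631/7419648898 ≈ -3.5460e-7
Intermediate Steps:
B(x) = -1/2631
1/(-2820087 + B(319 - 1*(-237))) = 1/(-2820087 - 1/2631) = 1/(-7419648898/2631) = -2631/7419648898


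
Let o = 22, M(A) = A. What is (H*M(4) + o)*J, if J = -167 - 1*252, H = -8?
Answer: 4190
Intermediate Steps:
J = -419 (J = -167 - 252 = -419)
(H*M(4) + o)*J = (-8*4 + 22)*(-419) = (-32 + 22)*(-419) = -10*(-419) = 4190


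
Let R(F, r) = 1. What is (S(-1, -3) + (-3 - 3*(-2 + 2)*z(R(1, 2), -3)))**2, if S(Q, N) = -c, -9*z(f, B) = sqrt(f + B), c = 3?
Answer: 36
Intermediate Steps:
z(f, B) = -sqrt(B + f)/9 (z(f, B) = -sqrt(f + B)/9 = -sqrt(B + f)/9)
S(Q, N) = -3 (S(Q, N) = -1*3 = -3)
(S(-1, -3) + (-3 - 3*(-2 + 2)*z(R(1, 2), -3)))**2 = (-3 + (-3 - 3*(-2 + 2)*(-sqrt(-3 + 1)/9)))**2 = (-3 + (-3 - 0*(-I*sqrt(2)/9)))**2 = (-3 + (-3 - 3*0))**2 = (-3 + (-3 + 0))**2 = (-3 - 3)**2 = (-6)**2 = 36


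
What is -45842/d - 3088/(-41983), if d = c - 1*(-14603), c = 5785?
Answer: -930813271/427974702 ≈ -2.1749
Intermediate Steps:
d = 20388 (d = 5785 - 1*(-14603) = 5785 + 14603 = 20388)
-45842/d - 3088/(-41983) = -45842/20388 - 3088/(-41983) = -45842*1/20388 - 3088*(-1/41983) = -22921/10194 + 3088/41983 = -930813271/427974702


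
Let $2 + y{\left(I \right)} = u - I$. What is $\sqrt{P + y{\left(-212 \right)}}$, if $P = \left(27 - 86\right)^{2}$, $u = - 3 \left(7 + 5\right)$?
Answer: $\sqrt{3655} \approx 60.457$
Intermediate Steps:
$u = -36$ ($u = \left(-3\right) 12 = -36$)
$P = 3481$ ($P = \left(-59\right)^{2} = 3481$)
$y{\left(I \right)} = -38 - I$ ($y{\left(I \right)} = -2 - \left(36 + I\right) = -38 - I$)
$\sqrt{P + y{\left(-212 \right)}} = \sqrt{3481 - -174} = \sqrt{3481 + \left(-38 + 212\right)} = \sqrt{3481 + 174} = \sqrt{3655}$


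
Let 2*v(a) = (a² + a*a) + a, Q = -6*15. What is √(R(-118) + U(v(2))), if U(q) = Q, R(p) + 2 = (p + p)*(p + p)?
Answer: 2*√13901 ≈ 235.80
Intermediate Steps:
R(p) = -2 + 4*p² (R(p) = -2 + (p + p)*(p + p) = -2 + (2*p)*(2*p) = -2 + 4*p²)
Q = -90
v(a) = a² + a/2 (v(a) = ((a² + a*a) + a)/2 = ((a² + a²) + a)/2 = (2*a² + a)/2 = (a + 2*a²)/2 = a² + a/2)
U(q) = -90
√(R(-118) + U(v(2))) = √((-2 + 4*(-118)²) - 90) = √((-2 + 4*13924) - 90) = √((-2 + 55696) - 90) = √(55694 - 90) = √55604 = 2*√13901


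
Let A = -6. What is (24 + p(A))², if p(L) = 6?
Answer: 900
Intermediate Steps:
(24 + p(A))² = (24 + 6)² = 30² = 900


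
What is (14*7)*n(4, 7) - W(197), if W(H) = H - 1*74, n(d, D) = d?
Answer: 269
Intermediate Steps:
W(H) = -74 + H (W(H) = H - 74 = -74 + H)
(14*7)*n(4, 7) - W(197) = (14*7)*4 - (-74 + 197) = 98*4 - 1*123 = 392 - 123 = 269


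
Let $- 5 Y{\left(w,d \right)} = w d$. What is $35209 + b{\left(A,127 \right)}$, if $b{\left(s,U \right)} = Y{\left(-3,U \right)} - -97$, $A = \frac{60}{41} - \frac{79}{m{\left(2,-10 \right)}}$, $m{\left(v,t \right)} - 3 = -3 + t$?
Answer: $\frac{176911}{5} \approx 35382.0$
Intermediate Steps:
$m{\left(v,t \right)} = t$ ($m{\left(v,t \right)} = 3 + \left(-3 + t\right) = t$)
$A = \frac{3839}{410}$ ($A = \frac{60}{41} - \frac{79}{-10} = 60 \cdot \frac{1}{41} - - \frac{79}{10} = \frac{60}{41} + \frac{79}{10} = \frac{3839}{410} \approx 9.3634$)
$Y{\left(w,d \right)} = - \frac{d w}{5}$ ($Y{\left(w,d \right)} = - \frac{w d}{5} = - \frac{d w}{5}$)
$b{\left(s,U \right)} = 97 + \frac{3 U}{5}$ ($b{\left(s,U \right)} = \left(- \frac{1}{5}\right) U \left(-3\right) - -97 = \frac{3 U}{5} + 97 = 97 + \frac{3 U}{5}$)
$35209 + b{\left(A,127 \right)} = 35209 + \left(97 + \frac{3}{5} \cdot 127\right) = 35209 + \left(97 + \frac{381}{5}\right) = 35209 + \frac{866}{5} = \frac{176911}{5}$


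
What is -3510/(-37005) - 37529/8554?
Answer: -90582407/21102718 ≈ -4.2924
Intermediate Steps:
-3510/(-37005) - 37529/8554 = -3510*(-1/37005) - 37529*1/8554 = 234/2467 - 37529/8554 = -90582407/21102718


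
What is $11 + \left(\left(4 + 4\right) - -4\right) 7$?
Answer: $95$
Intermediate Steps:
$11 + \left(\left(4 + 4\right) - -4\right) 7 = 11 + \left(8 + 4\right) 7 = 11 + 12 \cdot 7 = 11 + 84 = 95$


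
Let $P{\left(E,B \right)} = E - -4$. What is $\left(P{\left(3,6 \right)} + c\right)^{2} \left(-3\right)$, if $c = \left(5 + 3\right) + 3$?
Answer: $-972$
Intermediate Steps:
$c = 11$ ($c = 8 + 3 = 11$)
$P{\left(E,B \right)} = 4 + E$ ($P{\left(E,B \right)} = E + 4 = 4 + E$)
$\left(P{\left(3,6 \right)} + c\right)^{2} \left(-3\right) = \left(\left(4 + 3\right) + 11\right)^{2} \left(-3\right) = \left(7 + 11\right)^{2} \left(-3\right) = 18^{2} \left(-3\right) = 324 \left(-3\right) = -972$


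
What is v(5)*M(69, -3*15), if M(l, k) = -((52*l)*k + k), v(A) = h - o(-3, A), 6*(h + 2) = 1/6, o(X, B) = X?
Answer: 663965/4 ≈ 1.6599e+5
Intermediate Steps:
h = -71/36 (h = -2 + (⅙)/6 = -2 + (⅙)*(⅙) = -2 + 1/36 = -71/36 ≈ -1.9722)
v(A) = 37/36 (v(A) = -71/36 - 1*(-3) = -71/36 + 3 = 37/36)
M(l, k) = -k - 52*k*l (M(l, k) = -(52*k*l + k) = -(k + 52*k*l) = -k - 52*k*l)
v(5)*M(69, -3*15) = 37*(-(-3*15)*(1 + 52*69))/36 = 37*(-1*(-45)*(1 + 3588))/36 = 37*(-1*(-45)*3589)/36 = (37/36)*161505 = 663965/4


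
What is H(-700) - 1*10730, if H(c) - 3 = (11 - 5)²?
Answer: -10691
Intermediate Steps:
H(c) = 39 (H(c) = 3 + (11 - 5)² = 3 + 6² = 3 + 36 = 39)
H(-700) - 1*10730 = 39 - 1*10730 = 39 - 10730 = -10691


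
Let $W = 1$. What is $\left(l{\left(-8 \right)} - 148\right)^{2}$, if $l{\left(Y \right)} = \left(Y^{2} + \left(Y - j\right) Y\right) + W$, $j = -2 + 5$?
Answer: $25$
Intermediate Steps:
$j = 3$
$l{\left(Y \right)} = 1 + Y^{2} + Y \left(-3 + Y\right)$ ($l{\left(Y \right)} = \left(Y^{2} + \left(Y - 3\right) Y\right) + 1 = \left(Y^{2} + \left(-3 + Y\right) Y\right) + 1 = \left(Y^{2} + Y \left(-3 + Y\right)\right) + 1 = 1 + Y^{2} + Y \left(-3 + Y\right)$)
$\left(l{\left(-8 \right)} - 148\right)^{2} = \left(\left(1 - -24 + 2 \left(-8\right)^{2}\right) - 148\right)^{2} = \left(\left(1 + 24 + 2 \cdot 64\right) - 148\right)^{2} = \left(\left(1 + 24 + 128\right) - 148\right)^{2} = \left(153 - 148\right)^{2} = 5^{2} = 25$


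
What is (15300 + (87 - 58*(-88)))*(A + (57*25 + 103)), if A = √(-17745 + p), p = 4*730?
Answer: 31310248 + 102455*I*√593 ≈ 3.131e+7 + 2.4949e+6*I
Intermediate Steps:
p = 2920
A = 5*I*√593 (A = √(-17745 + 2920) = √(-14825) = 5*I*√593 ≈ 121.76*I)
(15300 + (87 - 58*(-88)))*(A + (57*25 + 103)) = (15300 + (87 - 58*(-88)))*(5*I*√593 + (57*25 + 103)) = (15300 + (87 + 5104))*(5*I*√593 + (1425 + 103)) = (15300 + 5191)*(5*I*√593 + 1528) = 20491*(1528 + 5*I*√593) = 31310248 + 102455*I*√593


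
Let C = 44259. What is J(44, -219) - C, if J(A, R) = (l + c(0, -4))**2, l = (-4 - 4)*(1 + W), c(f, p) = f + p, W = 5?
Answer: -41555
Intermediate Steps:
l = -48 (l = (-4 - 4)*(1 + 5) = -8*6 = -48)
J(A, R) = 2704 (J(A, R) = (-48 + (0 - 4))**2 = (-48 - 4)**2 = (-52)**2 = 2704)
J(44, -219) - C = 2704 - 1*44259 = 2704 - 44259 = -41555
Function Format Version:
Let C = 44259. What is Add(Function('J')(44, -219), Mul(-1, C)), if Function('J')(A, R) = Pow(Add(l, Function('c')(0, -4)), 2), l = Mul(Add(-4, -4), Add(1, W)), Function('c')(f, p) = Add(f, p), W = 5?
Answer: -41555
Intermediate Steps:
l = -48 (l = Mul(Add(-4, -4), Add(1, 5)) = Mul(-8, 6) = -48)
Function('J')(A, R) = 2704 (Function('J')(A, R) = Pow(Add(-48, Add(0, -4)), 2) = Pow(Add(-48, -4), 2) = Pow(-52, 2) = 2704)
Add(Function('J')(44, -219), Mul(-1, C)) = Add(2704, Mul(-1, 44259)) = Add(2704, -44259) = -41555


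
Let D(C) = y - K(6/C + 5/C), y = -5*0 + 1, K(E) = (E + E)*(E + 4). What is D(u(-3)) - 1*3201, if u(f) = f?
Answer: -28778/9 ≈ -3197.6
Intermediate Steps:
K(E) = 2*E*(4 + E) (K(E) = (2*E)*(4 + E) = 2*E*(4 + E))
y = 1 (y = 0 + 1 = 1)
D(C) = 1 - 22*(4 + 11/C)/C (D(C) = 1 - 2*(6/C + 5/C)*(4 + (6/C + 5/C)) = 1 - 2*11/C*(4 + 11/C) = 1 - 22*(4 + 11/C)/C)
D(u(-3)) - 1*3201 = (1 - 242/(-3)² - 88/(-3)) - 1*3201 = (1 - 242*⅑ - 88*(-⅓)) - 3201 = (1 - 242/9 + 88/3) - 3201 = 31/9 - 3201 = -28778/9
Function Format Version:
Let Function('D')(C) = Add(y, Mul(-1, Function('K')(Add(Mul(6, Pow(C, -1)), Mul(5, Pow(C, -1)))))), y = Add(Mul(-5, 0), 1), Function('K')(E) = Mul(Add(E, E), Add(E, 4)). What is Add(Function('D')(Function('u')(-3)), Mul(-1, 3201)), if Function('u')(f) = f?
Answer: Rational(-28778, 9) ≈ -3197.6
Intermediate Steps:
Function('K')(E) = Mul(2, E, Add(4, E)) (Function('K')(E) = Mul(Mul(2, E), Add(4, E)) = Mul(2, E, Add(4, E)))
y = 1 (y = Add(0, 1) = 1)
Function('D')(C) = Add(1, Mul(-22, Pow(C, -1), Add(4, Mul(11, Pow(C, -1))))) (Function('D')(C) = Add(1, Mul(-1, Mul(2, Add(Mul(6, Pow(C, -1)), Mul(5, Pow(C, -1))), Add(4, Add(Mul(6, Pow(C, -1)), Mul(5, Pow(C, -1))))))) = Add(1, Mul(-1, Mul(2, Mul(11, Pow(C, -1)), Add(4, Mul(11, Pow(C, -1)))))) = Add(1, Mul(-1, Mul(22, Pow(C, -1), Add(4, Mul(11, Pow(C, -1)))))) = Add(1, Mul(-22, Pow(C, -1), Add(4, Mul(11, Pow(C, -1))))))
Add(Function('D')(Function('u')(-3)), Mul(-1, 3201)) = Add(Add(1, Mul(-242, Pow(-3, -2)), Mul(-88, Pow(-3, -1))), Mul(-1, 3201)) = Add(Add(1, Mul(-242, Rational(1, 9)), Mul(-88, Rational(-1, 3))), -3201) = Add(Add(1, Rational(-242, 9), Rational(88, 3)), -3201) = Add(Rational(31, 9), -3201) = Rational(-28778, 9)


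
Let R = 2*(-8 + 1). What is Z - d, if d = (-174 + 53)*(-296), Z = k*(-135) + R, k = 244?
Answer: -68770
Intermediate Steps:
R = -14 (R = 2*(-7) = -14)
Z = -32954 (Z = 244*(-135) - 14 = -32940 - 14 = -32954)
d = 35816 (d = -121*(-296) = 35816)
Z - d = -32954 - 1*35816 = -32954 - 35816 = -68770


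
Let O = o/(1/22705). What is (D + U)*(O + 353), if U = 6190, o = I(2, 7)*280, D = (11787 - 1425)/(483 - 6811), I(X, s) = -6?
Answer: -746859639235013/3164 ≈ -2.3605e+11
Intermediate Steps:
D = -5181/3164 (D = 10362/(-6328) = 10362*(-1/6328) = -5181/3164 ≈ -1.6375)
o = -1680 (o = -6*280 = -1680)
O = -38144400 (O = -1680/(1/22705) = -1680/1/22705 = -1680*22705 = -38144400)
(D + U)*(O + 353) = (-5181/3164 + 6190)*(-38144400 + 353) = (19579979/3164)*(-38144047) = -746859639235013/3164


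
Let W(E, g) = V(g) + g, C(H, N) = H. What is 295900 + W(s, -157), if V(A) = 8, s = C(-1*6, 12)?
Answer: 295751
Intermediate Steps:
s = -6 (s = -1*6 = -6)
W(E, g) = 8 + g
295900 + W(s, -157) = 295900 + (8 - 157) = 295900 - 149 = 295751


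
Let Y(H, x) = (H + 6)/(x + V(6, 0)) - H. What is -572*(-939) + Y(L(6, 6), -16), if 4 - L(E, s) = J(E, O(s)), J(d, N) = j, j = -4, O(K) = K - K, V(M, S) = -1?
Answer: 9130686/17 ≈ 5.3710e+5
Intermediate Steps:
O(K) = 0
J(d, N) = -4
L(E, s) = 8 (L(E, s) = 4 - 1*(-4) = 4 + 4 = 8)
Y(H, x) = -H + (6 + H)/(-1 + x) (Y(H, x) = (H + 6)/(x - 1) - H = (6 + H)/(-1 + x) - H = -H + (6 + H)/(-1 + x))
-572*(-939) + Y(L(6, 6), -16) = -572*(-939) + (6 + 2*8 - 1*8*(-16))/(-1 - 16) = 537108 + (6 + 16 + 128)/(-17) = 537108 - 1/17*150 = 537108 - 150/17 = 9130686/17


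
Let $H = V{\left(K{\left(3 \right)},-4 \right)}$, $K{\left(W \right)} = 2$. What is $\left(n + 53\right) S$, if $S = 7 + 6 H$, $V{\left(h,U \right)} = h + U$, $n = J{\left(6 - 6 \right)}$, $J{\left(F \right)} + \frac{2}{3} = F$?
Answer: $- \frac{785}{3} \approx -261.67$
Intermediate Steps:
$J{\left(F \right)} = - \frac{2}{3} + F$
$n = - \frac{2}{3}$ ($n = - \frac{2}{3} + \left(6 - 6\right) = - \frac{2}{3} + 0 = - \frac{2}{3} \approx -0.66667$)
$V{\left(h,U \right)} = U + h$
$H = -2$ ($H = -4 + 2 = -2$)
$S = -5$ ($S = 7 + 6 \left(-2\right) = 7 - 12 = -5$)
$\left(n + 53\right) S = \left(- \frac{2}{3} + 53\right) \left(-5\right) = \frac{157}{3} \left(-5\right) = - \frac{785}{3}$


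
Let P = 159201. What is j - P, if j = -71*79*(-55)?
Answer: 149294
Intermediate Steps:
j = 308495 (j = -5609*(-55) = 308495)
j - P = 308495 - 1*159201 = 308495 - 159201 = 149294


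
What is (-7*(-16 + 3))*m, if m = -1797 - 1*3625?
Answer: -493402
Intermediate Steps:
m = -5422 (m = -1797 - 3625 = -5422)
(-7*(-16 + 3))*m = -7*(-16 + 3)*(-5422) = -7*(-13)*(-5422) = 91*(-5422) = -493402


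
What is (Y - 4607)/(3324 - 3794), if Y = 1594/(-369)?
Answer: 1701577/173430 ≈ 9.8113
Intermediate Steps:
Y = -1594/369 (Y = 1594*(-1/369) = -1594/369 ≈ -4.3198)
(Y - 4607)/(3324 - 3794) = (-1594/369 - 4607)/(3324 - 3794) = -1701577/369/(-470) = -1701577/369*(-1/470) = 1701577/173430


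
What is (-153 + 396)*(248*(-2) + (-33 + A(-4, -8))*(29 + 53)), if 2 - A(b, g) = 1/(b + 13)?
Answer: -740448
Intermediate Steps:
A(b, g) = 2 - 1/(13 + b) (A(b, g) = 2 - 1/(b + 13) = 2 - 1/(13 + b))
(-153 + 396)*(248*(-2) + (-33 + A(-4, -8))*(29 + 53)) = (-153 + 396)*(248*(-2) + (-33 + (25 + 2*(-4))/(13 - 4))*(29 + 53)) = 243*(-496 + (-33 + (25 - 8)/9)*82) = 243*(-496 + (-33 + (1/9)*17)*82) = 243*(-496 + (-33 + 17/9)*82) = 243*(-496 - 280/9*82) = 243*(-496 - 22960/9) = 243*(-27424/9) = -740448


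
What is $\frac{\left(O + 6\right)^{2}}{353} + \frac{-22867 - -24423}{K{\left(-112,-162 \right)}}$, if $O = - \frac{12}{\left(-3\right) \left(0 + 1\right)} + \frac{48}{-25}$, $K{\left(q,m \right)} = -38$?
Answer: $- \frac{170870974}{4191875} \approx -40.762$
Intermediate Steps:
$O = \frac{52}{25}$ ($O = - \frac{12}{\left(-3\right) 1} + 48 \left(- \frac{1}{25}\right) = - \frac{12}{-3} - \frac{48}{25} = \left(-12\right) \left(- \frac{1}{3}\right) - \frac{48}{25} = 4 - \frac{48}{25} = \frac{52}{25} \approx 2.08$)
$\frac{\left(O + 6\right)^{2}}{353} + \frac{-22867 - -24423}{K{\left(-112,-162 \right)}} = \frac{\left(\frac{52}{25} + 6\right)^{2}}{353} + \frac{-22867 - -24423}{-38} = \left(\frac{202}{25}\right)^{2} \cdot \frac{1}{353} + \left(-22867 + 24423\right) \left(- \frac{1}{38}\right) = \frac{40804}{625} \cdot \frac{1}{353} + 1556 \left(- \frac{1}{38}\right) = \frac{40804}{220625} - \frac{778}{19} = - \frac{170870974}{4191875}$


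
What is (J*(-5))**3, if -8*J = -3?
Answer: -3375/512 ≈ -6.5918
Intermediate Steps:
J = 3/8 (J = -1/8*(-3) = 3/8 ≈ 0.37500)
(J*(-5))**3 = ((3/8)*(-5))**3 = (-15/8)**3 = -3375/512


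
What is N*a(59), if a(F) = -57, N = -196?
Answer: 11172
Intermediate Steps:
N*a(59) = -196*(-57) = 11172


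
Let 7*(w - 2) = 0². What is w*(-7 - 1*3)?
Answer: -20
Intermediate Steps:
w = 2 (w = 2 + (⅐)*0² = 2 + (⅐)*0 = 2 + 0 = 2)
w*(-7 - 1*3) = 2*(-7 - 1*3) = 2*(-7 - 3) = 2*(-10) = -20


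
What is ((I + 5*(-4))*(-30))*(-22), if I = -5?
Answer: -16500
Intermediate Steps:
((I + 5*(-4))*(-30))*(-22) = ((-5 + 5*(-4))*(-30))*(-22) = ((-5 - 20)*(-30))*(-22) = -25*(-30)*(-22) = 750*(-22) = -16500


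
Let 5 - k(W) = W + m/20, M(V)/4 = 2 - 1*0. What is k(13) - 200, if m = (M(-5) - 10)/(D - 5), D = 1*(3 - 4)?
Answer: -12481/60 ≈ -208.02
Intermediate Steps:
D = -1 (D = 1*(-1) = -1)
M(V) = 8 (M(V) = 4*(2 - 1*0) = 4*(2 + 0) = 4*2 = 8)
m = 1/3 (m = (8 - 10)/(-1 - 5) = -2/(-6) = -2*(-1/6) = 1/3 ≈ 0.33333)
k(W) = 299/60 - W (k(W) = 5 - (W + (1/3)/20) = 5 - (W + (1/3)*(1/20)) = 5 - (W + 1/60) = 5 - (1/60 + W) = 5 + (-1/60 - W) = 299/60 - W)
k(13) - 200 = (299/60 - 1*13) - 200 = (299/60 - 13) - 200 = -481/60 - 200 = -12481/60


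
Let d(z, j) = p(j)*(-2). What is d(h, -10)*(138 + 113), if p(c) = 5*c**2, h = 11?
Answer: -251000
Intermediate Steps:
d(z, j) = -10*j**2 (d(z, j) = (5*j**2)*(-2) = -10*j**2)
d(h, -10)*(138 + 113) = (-10*(-10)**2)*(138 + 113) = -10*100*251 = -1000*251 = -251000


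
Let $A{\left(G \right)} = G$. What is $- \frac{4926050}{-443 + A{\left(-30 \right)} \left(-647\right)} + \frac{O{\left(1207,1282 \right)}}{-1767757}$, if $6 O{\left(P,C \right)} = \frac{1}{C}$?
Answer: $- \frac{66982392672905167}{257905429670148} \approx -259.72$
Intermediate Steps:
$O{\left(P,C \right)} = \frac{1}{6 C}$
$- \frac{4926050}{-443 + A{\left(-30 \right)} \left(-647\right)} + \frac{O{\left(1207,1282 \right)}}{-1767757} = - \frac{4926050}{-443 - -19410} + \frac{\frac{1}{6} \cdot \frac{1}{1282}}{-1767757} = - \frac{4926050}{-443 + 19410} + \frac{1}{6} \cdot \frac{1}{1282} \left(- \frac{1}{1767757}\right) = - \frac{4926050}{18967} + \frac{1}{7692} \left(- \frac{1}{1767757}\right) = \left(-4926050\right) \frac{1}{18967} - \frac{1}{13597586844} = - \frac{4926050}{18967} - \frac{1}{13597586844} = - \frac{66982392672905167}{257905429670148}$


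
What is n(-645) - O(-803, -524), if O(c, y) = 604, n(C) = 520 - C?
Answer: 561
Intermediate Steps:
n(-645) - O(-803, -524) = (520 - 1*(-645)) - 1*604 = (520 + 645) - 604 = 1165 - 604 = 561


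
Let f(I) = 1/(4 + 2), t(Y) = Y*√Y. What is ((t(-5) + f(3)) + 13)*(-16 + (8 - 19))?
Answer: -711/2 + 135*I*√5 ≈ -355.5 + 301.87*I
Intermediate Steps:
t(Y) = Y^(3/2)
f(I) = ⅙ (f(I) = 1/6 = ⅙)
((t(-5) + f(3)) + 13)*(-16 + (8 - 19)) = (((-5)^(3/2) + ⅙) + 13)*(-16 + (8 - 19)) = ((-5*I*√5 + ⅙) + 13)*(-16 - 11) = ((⅙ - 5*I*√5) + 13)*(-27) = (79/6 - 5*I*√5)*(-27) = -711/2 + 135*I*√5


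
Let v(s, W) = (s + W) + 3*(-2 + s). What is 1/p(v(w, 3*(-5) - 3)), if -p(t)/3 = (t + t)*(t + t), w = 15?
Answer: -1/15552 ≈ -6.4300e-5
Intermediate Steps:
v(s, W) = -6 + W + 4*s (v(s, W) = (W + s) + (-6 + 3*s) = -6 + W + 4*s)
p(t) = -12*t**2 (p(t) = -3*(t + t)*(t + t) = -3*2*t*2*t = -12*t**2)
1/p(v(w, 3*(-5) - 3)) = 1/(-12*(-6 + (3*(-5) - 3) + 4*15)**2) = 1/(-12*(-6 + (-15 - 3) + 60)**2) = 1/(-12*(-6 - 18 + 60)**2) = 1/(-12*36**2) = 1/(-12*1296) = 1/(-15552) = -1/15552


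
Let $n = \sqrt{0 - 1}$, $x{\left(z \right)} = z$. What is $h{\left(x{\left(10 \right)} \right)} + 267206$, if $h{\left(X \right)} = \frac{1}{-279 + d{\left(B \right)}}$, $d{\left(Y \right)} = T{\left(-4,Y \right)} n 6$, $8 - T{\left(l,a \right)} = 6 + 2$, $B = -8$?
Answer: $\frac{74550473}{279} \approx 2.6721 \cdot 10^{5}$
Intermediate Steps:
$T{\left(l,a \right)} = 0$ ($T{\left(l,a \right)} = 8 - \left(6 + 2\right) = 8 - 8 = 0$)
$n = i$ ($n = \sqrt{-1} = i \approx 1.0 i$)
$d{\left(Y \right)} = 0$ ($d{\left(Y \right)} = 0 i 6 = 0 \cdot 6 = 0$)
$h{\left(X \right)} = - \frac{1}{279}$ ($h{\left(X \right)} = \frac{1}{-279 + 0} = \frac{1}{-279} = - \frac{1}{279}$)
$h{\left(x{\left(10 \right)} \right)} + 267206 = - \frac{1}{279} + 267206 = \frac{74550473}{279}$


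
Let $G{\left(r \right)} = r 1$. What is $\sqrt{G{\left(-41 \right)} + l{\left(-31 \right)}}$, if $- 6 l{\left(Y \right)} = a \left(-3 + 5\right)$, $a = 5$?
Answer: $\frac{8 i \sqrt{6}}{3} \approx 6.532 i$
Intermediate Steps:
$l{\left(Y \right)} = - \frac{5}{3}$ ($l{\left(Y \right)} = - \frac{5 \left(-3 + 5\right)}{6} = - \frac{5 \cdot 2}{6} = \left(- \frac{1}{6}\right) 10 = - \frac{5}{3}$)
$G{\left(r \right)} = r$
$\sqrt{G{\left(-41 \right)} + l{\left(-31 \right)}} = \sqrt{-41 - \frac{5}{3}} = \sqrt{- \frac{128}{3}} = \frac{8 i \sqrt{6}}{3}$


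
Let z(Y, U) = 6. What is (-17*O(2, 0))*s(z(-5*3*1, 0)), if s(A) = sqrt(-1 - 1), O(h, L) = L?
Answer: 0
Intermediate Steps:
s(A) = I*sqrt(2) (s(A) = sqrt(-2) = I*sqrt(2))
(-17*O(2, 0))*s(z(-5*3*1, 0)) = (-17*0)*(I*sqrt(2)) = 0*(I*sqrt(2)) = 0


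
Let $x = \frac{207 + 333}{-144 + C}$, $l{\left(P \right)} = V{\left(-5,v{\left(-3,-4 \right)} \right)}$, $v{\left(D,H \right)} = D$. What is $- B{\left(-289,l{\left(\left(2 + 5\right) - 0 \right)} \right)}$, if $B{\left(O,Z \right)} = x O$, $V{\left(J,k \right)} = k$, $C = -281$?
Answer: $- \frac{1836}{5} \approx -367.2$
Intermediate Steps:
$l{\left(P \right)} = -3$
$x = - \frac{108}{85}$ ($x = \frac{207 + 333}{-144 - 281} = \frac{540}{-425} = 540 \left(- \frac{1}{425}\right) = - \frac{108}{85} \approx -1.2706$)
$B{\left(O,Z \right)} = - \frac{108 O}{85}$
$- B{\left(-289,l{\left(\left(2 + 5\right) - 0 \right)} \right)} = - \frac{\left(-108\right) \left(-289\right)}{85} = \left(-1\right) \frac{1836}{5} = - \frac{1836}{5}$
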